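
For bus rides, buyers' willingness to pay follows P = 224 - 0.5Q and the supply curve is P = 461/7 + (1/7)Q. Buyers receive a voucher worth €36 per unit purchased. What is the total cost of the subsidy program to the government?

Government cost = €10872

Pre-subsidy: 224 - 0.5Q = 461/7 + (1/7)Q gives Q* = 246 and P* = 101.
With the rebate, buyers effectively pay Pb = Ps − 36, where Ps is the price sellers receive.
On the curves, Pb = 224 - 0.5Q and Ps = 461/7 + (1/7)Q; the wedge Ps − Pb = 36 gives 461/7 + (1/7)Q − (224 - 0.5Q) = 36, so Q' = 302.
Then Pb = 224 − 0.5·302 = 73 and Ps = 461/7 + (1/7)·302 = 109.
Government outlay = subsidy × quantity = 36 × 302 = 10872.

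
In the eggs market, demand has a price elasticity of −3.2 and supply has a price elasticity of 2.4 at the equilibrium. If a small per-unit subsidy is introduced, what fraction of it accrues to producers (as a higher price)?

Producer share = 4/7

For a small subsidy around the equilibrium, the benefit split depends on the relative slopes, which at a point are proportional to the elasticities.
Buyer share = εs/(εs + |εd|) = 2.4/(2.4 + 3.2) = 3/7; seller share = |εd|/(εs + |εd|) = 4/7.
So producers capture 4/7 of the subsidy.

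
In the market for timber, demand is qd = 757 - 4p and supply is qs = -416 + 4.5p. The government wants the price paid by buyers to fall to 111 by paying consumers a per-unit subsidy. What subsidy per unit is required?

At a buyer price of 111, quantity demanded is 757 − 4·111 = 313.
Sellers supply 313 only when they receive ps with -416 + 4.5·ps = 313, i.e. ps = 162.
s = ps − pb = 162 − 111 = 51.

Required subsidy s = 51 per unit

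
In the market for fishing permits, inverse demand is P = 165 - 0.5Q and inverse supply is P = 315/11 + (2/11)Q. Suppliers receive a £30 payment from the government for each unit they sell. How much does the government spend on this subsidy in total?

Government cost = £7320

Pre-subsidy: 165 - 0.5Q = 315/11 + (2/11)Q gives Q* = 200 and P* = 65.
With the subsidy, sellers receive Ps = Pb + 30 for each unit, where Pb is the price buyers pay.
On the curves, Pb = 165 - 0.5Q and Ps = 315/11 + (2/11)Q; the wedge Ps − Pb = 30 gives 315/11 + (2/11)Q − (165 - 0.5Q) = 30, so Q' = 244.
Then Pb = 165 − 0.5·244 = 43 and Ps = 315/11 + (2/11)·244 = 73.
Government outlay = subsidy × quantity = 30 × 244 = 7320.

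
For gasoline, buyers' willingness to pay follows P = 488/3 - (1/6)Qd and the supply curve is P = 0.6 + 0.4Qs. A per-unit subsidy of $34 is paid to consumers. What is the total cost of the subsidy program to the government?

Government cost = $11764

Pre-subsidy: 488/3 - (1/6)Q = 0.6 + 0.4Q gives Q* = 286 and P* = 115.
With the rebate, buyers effectively pay Pb = Ps − 34, where Ps is the price sellers receive.
On the curves, Pb = 488/3 - (1/6)Q and Ps = 0.6 + 0.4Q; the wedge Ps − Pb = 34 gives 0.6 + 0.4Q − (488/3 - (1/6)Q) = 34, so Q' = 346.
Then Pb = 488/3 − (1/6)·346 = 105 and Ps = 0.6 + 0.4·346 = 139.
Government outlay = subsidy × quantity = 34 × 346 = 11764.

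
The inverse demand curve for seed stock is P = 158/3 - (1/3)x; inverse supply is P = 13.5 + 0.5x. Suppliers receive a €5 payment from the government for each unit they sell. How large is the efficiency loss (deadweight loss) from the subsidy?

Deadweight loss = €15

Pre-subsidy: 158/3 - (1/3)x = 13.5 + 0.5x gives x* = 47 and P* = 37.
With the subsidy, sellers receive Ps = Pb + 5 for each unit, where Pb is the price buyers pay.
On the curves, Pb = 158/3 - (1/3)x and Ps = 13.5 + 0.5x; the wedge Ps − Pb = 5 gives 13.5 + 0.5x − (158/3 - (1/3)x) = 5, so x' = 53.
Then Pb = 158/3 − (1/3)·53 = 35 and Ps = 13.5 + 0.5·53 = 40.
The subsidy expands output by 53 − 47 = 6 past the efficient level; on those units the gap between marginal cost and willingness to pay runs from 0 up to 5.
DWL = ½ × 5 × 6 = 15.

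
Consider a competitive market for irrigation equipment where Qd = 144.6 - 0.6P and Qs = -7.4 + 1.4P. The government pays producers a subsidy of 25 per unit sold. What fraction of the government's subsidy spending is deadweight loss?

Pre-subsidy: 144.6 - 0.6P = -7.4 + 1.4P gives P* = 76, Q* = 99.
With the subsidy, sellers receive Ps = Pb + 25 for each unit, where Pb is the price buyers pay.
Supply in terms of Pb becomes Qs = -7.4 + 1.4(Pb + 25) = 27.6 + 1.4Pb. Setting this equal to demand: 144.6 - 0.6Pb = 27.6 + 1.4Pb, so Pb = 58.5.
Sellers receive Ps = 58.5 + 25 = 83.5; Q' = 144.6 − 0.6·58.5 = 109.5.
ΔCS = ½(99 + 109.5)(76 − 58.5) = 1824.375; ΔPS = ½(99 + 109.5)(83.5 − 76) = 781.875.
Government spending = 25 × 109.5 = 2737.5.
DWL = ½ × 25 × (109.5 − 99) = 131.25; fraction = 131.25 / 2737.5 = 7/146.

DWL / government spending = 7/146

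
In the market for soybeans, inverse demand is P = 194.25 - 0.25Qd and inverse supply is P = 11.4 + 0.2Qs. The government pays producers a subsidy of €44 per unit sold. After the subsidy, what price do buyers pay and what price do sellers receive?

Buyers pay 614/9; sellers receive 1010/9

Pre-subsidy: 194.25 - 0.25Q = 11.4 + 0.2Q gives Q* = 1219/3 and P* = 278/3.
With the subsidy, sellers receive Ps = Pb + 44 for each unit, where Pb is the price buyers pay.
On the curves, Pb = 194.25 - 0.25Q and Ps = 11.4 + 0.2Q; the wedge Ps − Pb = 44 gives 11.4 + 0.2Q − (194.25 - 0.25Q) = 44, so Q' = 4537/9.
Then Pb = 194.25 − 0.25·(4537/9) = 614/9 and Ps = 11.4 + 0.2·(4537/9) = 1010/9.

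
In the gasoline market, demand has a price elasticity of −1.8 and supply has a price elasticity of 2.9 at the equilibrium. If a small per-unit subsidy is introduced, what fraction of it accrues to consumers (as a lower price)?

Consumer share = 29/47

For a small subsidy around the equilibrium, the benefit split depends on the relative slopes, which at a point are proportional to the elasticities.
Buyer share = εs/(εs + |εd|) = 2.9/(2.9 + 1.8) = 29/47; seller share = |εd|/(εs + |εd|) = 18/47.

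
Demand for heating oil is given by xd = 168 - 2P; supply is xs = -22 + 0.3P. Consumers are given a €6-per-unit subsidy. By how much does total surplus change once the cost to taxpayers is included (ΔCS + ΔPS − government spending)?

Pre-subsidy: 168 - 2P = -22 + 0.3P gives P* = 1900/23, x* = 64/23.
With the rebate, buyers effectively pay Pb = Ps − 6, where Ps is the price sellers receive.
Demand in terms of Ps becomes xd = 168 − 2(Ps − 6) = 180 - 2Ps. Setting this equal to supply: 180 - 2Ps = -22 + 0.3Ps, so Ps = 2020/23.
Buyers pay Pb = 2020/23 − 6 = 1882/23; x' = -22 + 0.3·(2020/23) = 100/23.
ΔCS = ½(64/23 + 100/23)(1900/23 − 1882/23) = 1476/529; ΔPS = ½(64/23 + 100/23)(2020/23 − 1900/23) = 9840/529.
Government spending = 6 × 100/23 = 600/23.
Net change = 1476/529 + 9840/529 − 600/23 = -108/23. The loss equals the DWL triangle ½·6·36/23.

Net change in total surplus = -108/23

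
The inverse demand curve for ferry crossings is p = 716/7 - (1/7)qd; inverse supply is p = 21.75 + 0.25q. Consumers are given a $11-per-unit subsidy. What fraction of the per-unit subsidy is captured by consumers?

Pre-subsidy: 716/7 - (1/7)q = 21.75 + 0.25q gives q* = 205 and p* = 73.
With the rebate, buyers effectively pay pb = ps − 11, where ps is the price sellers receive.
On the curves, pb = 716/7 - (1/7)q and ps = 21.75 + 0.25q; the wedge ps − pb = 11 gives 21.75 + 0.25q − (716/7 - (1/7)q) = 11, so q' = 233.
Then pb = 716/7 − (1/7)·233 = 69 and ps = 21.75 + 0.25·233 = 80.
Buyers' price falls by p* − pb = 73 − 69 = 4; sellers' price rises by ps − p* = 80 − 73 = 7.
So consumers capture 4/11 = 4/11 of each unit of subsidy.

Consumer share = 4/11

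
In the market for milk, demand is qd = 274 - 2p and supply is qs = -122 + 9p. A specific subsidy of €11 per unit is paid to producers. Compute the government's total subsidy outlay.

Government cost = €2420

Pre-subsidy: 274 - 2p = -122 + 9p gives p* = 36, q* = 202.
With the subsidy, sellers receive ps = pb + 11 for each unit, where pb is the price buyers pay.
Supply in terms of pb becomes qs = -122 + 9(pb + 11) = -23 + 9pb. Setting this equal to demand: 274 - 2pb = -23 + 9pb, so pb = 27.
Sellers receive ps = 27 + 11 = 38; q' = 274 − 2·27 = 220.
Government outlay = subsidy × quantity = 11 × 220 = 2420.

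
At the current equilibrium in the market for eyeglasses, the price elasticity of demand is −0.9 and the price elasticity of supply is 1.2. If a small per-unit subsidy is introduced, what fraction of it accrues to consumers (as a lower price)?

For a small subsidy around the equilibrium, the benefit split depends on the relative slopes, which at a point are proportional to the elasticities.
Buyer share = εs/(εs + |εd|) = 1.2/(1.2 + 0.9) = 4/7; seller share = |εd|/(εs + |εd|) = 3/7.

Consumer share = 4/7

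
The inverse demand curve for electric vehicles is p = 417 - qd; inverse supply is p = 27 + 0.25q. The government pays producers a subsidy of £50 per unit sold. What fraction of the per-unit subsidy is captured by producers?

Pre-subsidy: 417 - q = 27 + 0.25q gives q* = 312 and p* = 105.
With the subsidy, sellers receive ps = pb + 50 for each unit, where pb is the price buyers pay.
On the curves, pb = 417 - q and ps = 27 + 0.25q; the wedge ps − pb = 50 gives 27 + 0.25q − (417 - q) = 50, so q' = 352.
Then pb = 417 − 1·352 = 65 and ps = 27 + 0.25·352 = 115.
Buyers' price falls by p* − pb = 105 − 65 = 40; sellers' price rises by ps − p* = 115 − 105 = 10.
So producers capture 10/50 = 0.2 of each unit of subsidy.

Producer share = 0.2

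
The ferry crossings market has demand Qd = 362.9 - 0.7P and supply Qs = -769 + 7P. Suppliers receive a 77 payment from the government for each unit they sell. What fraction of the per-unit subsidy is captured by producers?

Pre-subsidy: 362.9 - 0.7P = -769 + 7P gives P* = 147, Q* = 260.
With the subsidy, sellers receive Ps = Pb + 77 for each unit, where Pb is the price buyers pay.
Supply in terms of Pb becomes Qs = -769 + 7(Pb + 77) = -230 + 7Pb. Setting this equal to demand: 362.9 - 0.7Pb = -230 + 7Pb, so Pb = 77.
Sellers receive Ps = 77 + 77 = 154; Q' = 362.9 − 0.7·77 = 309.
Buyers' price falls by P* − Pb = 147 − 77 = 70; sellers' price rises by Ps − P* = 154 − 147 = 7.
So producers capture 7/77 = 1/11 of each unit of subsidy.

Producer share = 1/11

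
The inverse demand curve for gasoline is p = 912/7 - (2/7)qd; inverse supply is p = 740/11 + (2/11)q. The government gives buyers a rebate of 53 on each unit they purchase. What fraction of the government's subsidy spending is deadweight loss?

Pre-subsidy: 912/7 - (2/7)q = 740/11 + (2/11)q gives q* = 1213/9 and p* = 826/9.
With the rebate, buyers effectively pay pb = ps − 53, where ps is the price sellers receive.
On the curves, pb = 912/7 - (2/7)q and ps = 740/11 + (2/11)q; the wedge ps − pb = 53 gives 740/11 + (2/11)q − (912/7 - (2/7)q) = 53, so q' = 8933/36.
Then pb = 912/7 − (2/7)·(8933/36) = 1069/18 and ps = 740/11 + (2/11)·(8933/36) = 2023/18.
ΔCS = ½(1213/9 + 8933/36)(826/9 − 1069/18) = 2678885/432; ΔPS = ½(1213/9 + 8933/36)(2023/18 − 826/9) = 1704745/432.
Government spending = 53 × 8933/36 = 473449/36.
DWL = ½ × 53 × (8933/36 − 1213/9) = 216293/72; fraction = (216293/72) / (473449/36) = 4081/17866.

DWL / government spending = 4081/17866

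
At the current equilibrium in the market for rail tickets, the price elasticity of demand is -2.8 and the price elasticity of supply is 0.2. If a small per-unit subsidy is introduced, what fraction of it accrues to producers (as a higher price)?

For a small subsidy around the equilibrium, the benefit split depends on the relative slopes, which at a point are proportional to the elasticities.
Buyer share = εs/(εs + |εd|) = 0.2/(0.2 + 2.8) = 1/15; seller share = |εd|/(εs + |εd|) = 14/15.
So producers capture 14/15 of the subsidy.

Producer share = 14/15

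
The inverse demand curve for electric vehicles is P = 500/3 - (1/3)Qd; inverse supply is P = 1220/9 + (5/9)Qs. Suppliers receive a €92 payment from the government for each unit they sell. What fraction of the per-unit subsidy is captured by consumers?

Consumer share = 0.375

Pre-subsidy: 500/3 - (1/3)Q = 1220/9 + (5/9)Q gives Q* = 35 and P* = 155.
With the subsidy, sellers receive Ps = Pb + 92 for each unit, where Pb is the price buyers pay.
On the curves, Pb = 500/3 - (1/3)Q and Ps = 1220/9 + (5/9)Q; the wedge Ps − Pb = 92 gives 1220/9 + (5/9)Q − (500/3 - (1/3)Q) = 92, so Q' = 138.5.
Then Pb = 500/3 − (1/3)·138.5 = 120.5 and Ps = 1220/9 + (5/9)·138.5 = 212.5.
Buyers' price falls by P* − Pb = 155 − 120.5 = 34.5; sellers' price rises by Ps − P* = 212.5 − 155 = 57.5.
So consumers capture 34.5/92 = 0.375 of each unit of subsidy.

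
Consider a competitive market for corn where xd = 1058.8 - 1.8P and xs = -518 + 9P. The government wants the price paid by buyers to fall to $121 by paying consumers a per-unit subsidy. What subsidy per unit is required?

At a buyer price of 121, quantity demanded is 1058.8 − 1.8·121 = 841.
Sellers supply 841 only when they receive Ps with -518 + 9·Ps = 841, i.e. Ps = 151.
s = Ps − Pb = 151 − 121 = 30.

Required subsidy s = $30 per unit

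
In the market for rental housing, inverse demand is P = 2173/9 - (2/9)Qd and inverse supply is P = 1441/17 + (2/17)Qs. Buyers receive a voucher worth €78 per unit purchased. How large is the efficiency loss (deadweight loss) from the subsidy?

Deadweight loss = €8950.5

Pre-subsidy: 2173/9 - (2/9)Q = 1441/17 + (2/17)Q gives Q* = 461 and P* = 139.
With the rebate, buyers effectively pay Pb = Ps − 78, where Ps is the price sellers receive.
On the curves, Pb = 2173/9 - (2/9)Q and Ps = 1441/17 + (2/17)Q; the wedge Ps − Pb = 78 gives 1441/17 + (2/17)Q − (2173/9 - (2/9)Q) = 78, so Q' = 690.5.
Then Pb = 2173/9 − (2/9)·690.5 = 88 and Ps = 1441/17 + (2/17)·690.5 = 166.
The subsidy expands output by 690.5 − 461 = 229.5 past the efficient level; on those units the gap between marginal cost and willingness to pay runs from 0 up to 78.
DWL = ½ × 78 × 229.5 = 8950.5.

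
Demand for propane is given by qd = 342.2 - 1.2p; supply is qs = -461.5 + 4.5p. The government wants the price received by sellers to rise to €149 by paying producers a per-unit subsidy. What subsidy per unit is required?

Required subsidy s = €38 per unit

At a seller price of 149, quantity supplied is -461.5 + 4.5·149 = 209.
Buyers absorb 209 only when they pay pb with 342.2 − 1.2·pb = 209, i.e. pb = 111.
s = ps − pb = 149 − 111 = 38.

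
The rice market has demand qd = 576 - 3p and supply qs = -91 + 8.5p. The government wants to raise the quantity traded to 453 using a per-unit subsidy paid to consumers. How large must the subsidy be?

At q = 453, invert demand for the buyer price: pb = (576 − 453)/3 = 41; invert supply for the seller price: ps = (453 − (-91))/8.5 = 64.
The subsidy must fill the gap: s = ps − pb = 64 − 41 = 23.

Required subsidy s = 23 per unit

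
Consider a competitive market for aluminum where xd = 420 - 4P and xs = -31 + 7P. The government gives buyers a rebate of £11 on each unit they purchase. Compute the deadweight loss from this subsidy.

Pre-subsidy: 420 - 4P = -31 + 7P gives P* = 41, x* = 256.
With the rebate, buyers effectively pay Pb = Ps − 11, where Ps is the price sellers receive.
Demand in terms of Ps becomes xd = 420 − 4(Ps − 11) = 464 - 4Ps. Setting this equal to supply: 464 - 4Ps = -31 + 7Ps, so Ps = 45.
Buyers pay Pb = 45 − 11 = 34; x' = -31 + 7·45 = 284.
The subsidy expands output by 284 − 256 = 28 past the efficient level; on those units the gap between marginal cost and willingness to pay runs from 0 up to 11.
DWL = ½ × 11 × 28 = 154.

Deadweight loss = £154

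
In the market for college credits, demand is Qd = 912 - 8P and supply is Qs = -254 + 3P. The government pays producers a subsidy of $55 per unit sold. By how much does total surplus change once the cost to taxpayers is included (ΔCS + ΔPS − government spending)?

Pre-subsidy: 912 - 8P = -254 + 3P gives P* = 106, Q* = 64.
With the subsidy, sellers receive Ps = Pb + 55 for each unit, where Pb is the price buyers pay.
Supply in terms of Pb becomes Qs = -254 + 3(Pb + 55) = -89 + 3Pb. Setting this equal to demand: 912 - 8Pb = -89 + 3Pb, so Pb = 91.
Sellers receive Ps = 91 + 55 = 146; Q' = 912 − 8·91 = 184.
ΔCS = ½(64 + 184)(106 − 91) = 1860; ΔPS = ½(64 + 184)(146 − 106) = 4960.
Government spending = 55 × 184 = 10120.
Net change = 1860 + 4960 − 10120 = -3300. The loss equals the DWL triangle ½·55·120.

Net change in total surplus = -$3300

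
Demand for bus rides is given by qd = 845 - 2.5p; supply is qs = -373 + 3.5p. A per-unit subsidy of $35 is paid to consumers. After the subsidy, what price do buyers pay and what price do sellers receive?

Pre-subsidy: 845 - 2.5p = -373 + 3.5p gives p* = 203, q* = 337.5.
With the rebate, buyers effectively pay pb = ps − 35, where ps is the price sellers receive.
Demand in terms of ps becomes qd = 845 − 2.5(ps − 35) = 932.5 - 2.5ps. Setting this equal to supply: 932.5 - 2.5ps = -373 + 3.5ps, so ps = 2611/12.
Buyers pay pb = 2611/12 − 35 = 2191/12; q' = -373 + 3.5·(2611/12) = 9325/24.

Buyers pay 2191/12; sellers receive 2611/12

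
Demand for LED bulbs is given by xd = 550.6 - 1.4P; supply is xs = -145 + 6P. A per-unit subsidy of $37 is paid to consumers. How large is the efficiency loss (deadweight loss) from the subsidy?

Pre-subsidy: 550.6 - 1.4P = -145 + 6P gives P* = 94, x* = 419.
With the rebate, buyers effectively pay Pb = Ps − 37, where Ps is the price sellers receive.
Demand in terms of Ps becomes xd = 550.6 − 1.4(Ps − 37) = 602.4 - 1.4Ps. Setting this equal to supply: 602.4 - 1.4Ps = -145 + 6Ps, so Ps = 101.
Buyers pay Pb = 101 − 37 = 64; x' = -145 + 6·101 = 461.
The subsidy expands output by 461 − 419 = 42 past the efficient level; on those units the gap between marginal cost and willingness to pay runs from 0 up to 37.
DWL = ½ × 37 × 42 = 777.

Deadweight loss = $777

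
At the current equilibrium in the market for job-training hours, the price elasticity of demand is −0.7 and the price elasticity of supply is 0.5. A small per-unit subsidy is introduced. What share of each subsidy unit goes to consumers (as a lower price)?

For a small subsidy around the equilibrium, the benefit split depends on the relative slopes, which at a point are proportional to the elasticities.
Buyer share = εs/(εs + |εd|) = 0.5/(0.5 + 0.7) = 5/12; seller share = |εd|/(εs + |εd|) = 7/12.

Consumer share = 5/12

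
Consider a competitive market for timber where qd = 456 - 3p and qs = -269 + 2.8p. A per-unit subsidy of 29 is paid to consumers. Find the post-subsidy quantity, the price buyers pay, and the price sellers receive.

Pre-subsidy: 456 - 3p = -269 + 2.8p gives p* = 125, q* = 81.
With the rebate, buyers effectively pay pb = ps − 29, where ps is the price sellers receive.
Demand in terms of ps becomes qd = 456 − 3(ps − 29) = 543 - 3ps. Setting this equal to supply: 543 - 3ps = -269 + 2.8ps, so ps = 140.
Buyers pay pb = 140 − 29 = 111; q' = -269 + 2.8·140 = 123.

q' = 123; buyers pay 111; sellers receive 140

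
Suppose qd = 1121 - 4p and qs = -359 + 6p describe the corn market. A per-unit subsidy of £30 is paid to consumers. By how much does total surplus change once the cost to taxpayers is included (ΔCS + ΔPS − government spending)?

Net change in total surplus = -£1080

Pre-subsidy: 1121 - 4p = -359 + 6p gives p* = 148, q* = 529.
With the rebate, buyers effectively pay pb = ps − 30, where ps is the price sellers receive.
Demand in terms of ps becomes qd = 1121 − 4(ps − 30) = 1241 - 4ps. Setting this equal to supply: 1241 - 4ps = -359 + 6ps, so ps = 160.
Buyers pay pb = 160 − 30 = 130; q' = -359 + 6·160 = 601.
ΔCS = ½(529 + 601)(148 − 130) = 10170; ΔPS = ½(529 + 601)(160 − 148) = 6780.
Government spending = 30 × 601 = 18030.
Net change = 10170 + 6780 − 18030 = -1080. The loss equals the DWL triangle ½·30·72.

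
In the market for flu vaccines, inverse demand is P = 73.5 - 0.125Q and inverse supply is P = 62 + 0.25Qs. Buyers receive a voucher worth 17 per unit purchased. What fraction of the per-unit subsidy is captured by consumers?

Pre-subsidy: 73.5 - 0.125Q = 62 + 0.25Q gives Q* = 92/3 and P* = 209/3.
With the rebate, buyers effectively pay Pb = Ps − 17, where Ps is the price sellers receive.
On the curves, Pb = 73.5 - 0.125Q and Ps = 62 + 0.25Q; the wedge Ps − Pb = 17 gives 62 + 0.25Q − (73.5 - 0.125Q) = 17, so Q' = 76.
Then Pb = 73.5 − 0.125·76 = 64 and Ps = 62 + 0.25·76 = 81.
Buyers' price falls by P* − Pb = 209/3 − 64 = 17/3; sellers' price rises by Ps − P* = 81 − 209/3 = 34/3.
So consumers capture (17/3)/17 = 1/3 of each unit of subsidy.

Consumer share = 1/3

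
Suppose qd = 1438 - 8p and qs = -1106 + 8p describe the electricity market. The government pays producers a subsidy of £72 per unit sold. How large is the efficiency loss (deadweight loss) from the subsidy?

Pre-subsidy: 1438 - 8p = -1106 + 8p gives p* = 159, q* = 166.
With the subsidy, sellers receive ps = pb + 72 for each unit, where pb is the price buyers pay.
Supply in terms of pb becomes qs = -1106 + 8(pb + 72) = -530 + 8pb. Setting this equal to demand: 1438 - 8pb = -530 + 8pb, so pb = 123.
Sellers receive ps = 123 + 72 = 195; q' = 1438 − 8·123 = 454.
The subsidy expands output by 454 − 166 = 288 past the efficient level; on those units the gap between marginal cost and willingness to pay runs from 0 up to 72.
DWL = ½ × 72 × 288 = 10368.

Deadweight loss = £10368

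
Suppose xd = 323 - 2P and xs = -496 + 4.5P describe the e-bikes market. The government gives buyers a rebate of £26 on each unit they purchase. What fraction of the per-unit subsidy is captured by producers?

Producer share = 4/13

Pre-subsidy: 323 - 2P = -496 + 4.5P gives P* = 126, x* = 71.
With the rebate, buyers effectively pay Pb = Ps − 26, where Ps is the price sellers receive.
Demand in terms of Ps becomes xd = 323 − 2(Ps − 26) = 375 - 2Ps. Setting this equal to supply: 375 - 2Ps = -496 + 4.5Ps, so Ps = 134.
Buyers pay Pb = 134 − 26 = 108; x' = -496 + 4.5·134 = 107.
Buyers' price falls by P* − Pb = 126 − 108 = 18; sellers' price rises by Ps − P* = 134 − 126 = 8.
So producers capture 8/26 = 4/13 of each unit of subsidy.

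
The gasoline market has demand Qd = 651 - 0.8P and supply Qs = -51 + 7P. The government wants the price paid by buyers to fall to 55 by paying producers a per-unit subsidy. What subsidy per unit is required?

At a buyer price of 55, quantity demanded is 651 − 0.8·55 = 607.
Sellers supply 607 only when they receive Ps with -51 + 7·Ps = 607, i.e. Ps = 94.
s = Ps − Pb = 94 − 55 = 39.

Required subsidy s = 39 per unit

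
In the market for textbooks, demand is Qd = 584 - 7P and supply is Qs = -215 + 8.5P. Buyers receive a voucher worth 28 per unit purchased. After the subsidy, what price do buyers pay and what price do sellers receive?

Pre-subsidy: 584 - 7P = -215 + 8.5P gives P* = 1598/31, Q* = 6918/31.
With the rebate, buyers effectively pay Pb = Ps − 28, where Ps is the price sellers receive.
Demand in terms of Ps becomes Qd = 584 − 7(Ps − 28) = 780 - 7Ps. Setting this equal to supply: 780 - 7Ps = -215 + 8.5Ps, so Ps = 1990/31.
Buyers pay Pb = 1990/31 − 28 = 1122/31; Q' = -215 + 8.5·(1990/31) = 10250/31.

Buyers pay 1122/31; sellers receive 1990/31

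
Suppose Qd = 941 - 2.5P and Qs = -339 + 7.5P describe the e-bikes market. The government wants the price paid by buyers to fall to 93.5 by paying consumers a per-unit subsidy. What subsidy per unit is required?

At a buyer price of 93.5, quantity demanded is 941 − 2.5·93.5 = 707.25.
Sellers supply 707.25 only when they receive Ps with -339 + 7.5·Ps = 707.25, i.e. Ps = 139.5.
s = Ps − Pb = 139.5 − 93.5 = 46.

Required subsidy s = 46 per unit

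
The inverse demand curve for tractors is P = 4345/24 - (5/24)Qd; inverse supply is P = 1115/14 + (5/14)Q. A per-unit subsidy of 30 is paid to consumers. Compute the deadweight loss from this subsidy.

Deadweight loss = 15120/19

Pre-subsidy: 4345/24 - (5/24)Q = 1115/14 + (5/14)Q gives Q* = 3407/19 and P* = 2730/19.
With the rebate, buyers effectively pay Pb = Ps − 30, where Ps is the price sellers receive.
On the curves, Pb = 4345/24 - (5/24)Q and Ps = 1115/14 + (5/14)Q; the wedge Ps − Pb = 30 gives 1115/14 + (5/14)Q − (4345/24 - (5/24)Q) = 30, so Q' = 4415/19.
Then Pb = 4345/24 − (5/24)·(4415/19) = 2520/19 and Ps = 1115/14 + (5/14)·(4415/19) = 3090/19.
The subsidy expands output by 4415/19 − 3407/19 = 1008/19 past the efficient level; on those units the gap between marginal cost and willingness to pay runs from 0 up to 30.
DWL = ½ × 30 × 1008/19 = 15120/19.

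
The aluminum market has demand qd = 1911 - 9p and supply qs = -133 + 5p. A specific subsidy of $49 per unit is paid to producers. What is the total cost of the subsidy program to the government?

Pre-subsidy: 1911 - 9p = -133 + 5p gives p* = 146, q* = 597.
With the subsidy, sellers receive ps = pb + 49 for each unit, where pb is the price buyers pay.
Supply in terms of pb becomes qs = -133 + 5(pb + 49) = 112 + 5pb. Setting this equal to demand: 1911 - 9pb = 112 + 5pb, so pb = 128.5.
Sellers receive ps = 128.5 + 49 = 177.5; q' = 1911 − 9·128.5 = 754.5.
Government outlay = subsidy × quantity = 49 × 754.5 = 36970.5.

Government cost = $36970.5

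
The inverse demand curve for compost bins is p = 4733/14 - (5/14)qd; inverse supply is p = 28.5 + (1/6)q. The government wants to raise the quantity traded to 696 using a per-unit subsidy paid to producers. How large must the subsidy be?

Required subsidy s = 55 per unit

At q = 696, from the demand curve buyers pay pb = 4733/14 − (5/14)·696 = 89.5; from the supply curve sellers need ps = 28.5 + (1/6)·696 = 144.5.
The subsidy must fill the gap: s = ps − pb = 144.5 − 89.5 = 55.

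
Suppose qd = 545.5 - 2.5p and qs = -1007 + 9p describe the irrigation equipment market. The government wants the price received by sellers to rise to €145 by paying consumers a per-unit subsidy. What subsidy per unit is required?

At a seller price of 145, quantity supplied is -1007 + 9·145 = 298.
Buyers absorb 298 only when they pay pb with 545.5 − 2.5·pb = 298, i.e. pb = 99.
s = ps − pb = 145 − 99 = 46.

Required subsidy s = €46 per unit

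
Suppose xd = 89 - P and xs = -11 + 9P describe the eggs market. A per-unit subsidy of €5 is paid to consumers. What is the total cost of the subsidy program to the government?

Government cost = €417.5

Pre-subsidy: 89 - P = -11 + 9P gives P* = 10, x* = 79.
With the rebate, buyers effectively pay Pb = Ps − 5, where Ps is the price sellers receive.
Demand in terms of Ps becomes xd = 89 − 1(Ps − 5) = 94 - Ps. Setting this equal to supply: 94 - Ps = -11 + 9Ps, so Ps = 10.5.
Buyers pay Pb = 10.5 − 5 = 5.5; x' = -11 + 9·10.5 = 83.5.
Government outlay = subsidy × quantity = 5 × 83.5 = 417.5.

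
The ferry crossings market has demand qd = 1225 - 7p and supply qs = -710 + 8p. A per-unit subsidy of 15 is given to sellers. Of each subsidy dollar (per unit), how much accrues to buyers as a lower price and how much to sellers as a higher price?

Buyers gain 8 per unit; sellers gain 7 per unit

Pre-subsidy: 1225 - 7p = -710 + 8p gives p* = 129, q* = 322.
With the subsidy, sellers receive ps = pb + 15 for each unit, where pb is the price buyers pay.
Supply in terms of pb becomes qs = -710 + 8(pb + 15) = -590 + 8pb. Setting this equal to demand: 1225 - 7pb = -590 + 8pb, so pb = 121.
Sellers receive ps = 121 + 15 = 136; q' = 1225 − 7·121 = 378.
Buyers' price falls by p* − pb = 129 − 121 = 8; sellers' price rises by ps − p* = 136 − 129 = 7.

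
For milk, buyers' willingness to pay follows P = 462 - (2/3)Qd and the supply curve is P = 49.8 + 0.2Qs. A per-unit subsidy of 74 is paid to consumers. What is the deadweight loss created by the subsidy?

Pre-subsidy: 462 - (2/3)Q = 49.8 + 0.2Q gives Q* = 6183/13 and P* = 1884/13.
With the rebate, buyers effectively pay Pb = Ps − 74, where Ps is the price sellers receive.
On the curves, Pb = 462 - (2/3)Q and Ps = 49.8 + 0.2Q; the wedge Ps − Pb = 74 gives 49.8 + 0.2Q − (462 - (2/3)Q) = 74, so Q' = 561.
Then Pb = 462 − (2/3)·561 = 88 and Ps = 49.8 + 0.2·561 = 162.
The subsidy expands output by 561 − 6183/13 = 1110/13 past the efficient level; on those units the gap between marginal cost and willingness to pay runs from 0 up to 74.
DWL = ½ × 74 × 1110/13 = 41070/13.

Deadweight loss = 41070/13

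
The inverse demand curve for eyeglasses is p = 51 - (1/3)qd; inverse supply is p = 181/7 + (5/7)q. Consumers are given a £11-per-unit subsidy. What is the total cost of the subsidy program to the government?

Government cost = £379.5

Pre-subsidy: 51 - (1/3)q = 181/7 + (5/7)q gives q* = 24 and p* = 43.
With the rebate, buyers effectively pay pb = ps − 11, where ps is the price sellers receive.
On the curves, pb = 51 - (1/3)q and ps = 181/7 + (5/7)q; the wedge ps − pb = 11 gives 181/7 + (5/7)q − (51 - (1/3)q) = 11, so q' = 34.5.
Then pb = 51 − (1/3)·34.5 = 39.5 and ps = 181/7 + (5/7)·34.5 = 50.5.
Government outlay = subsidy × quantity = 11 × 34.5 = 379.5.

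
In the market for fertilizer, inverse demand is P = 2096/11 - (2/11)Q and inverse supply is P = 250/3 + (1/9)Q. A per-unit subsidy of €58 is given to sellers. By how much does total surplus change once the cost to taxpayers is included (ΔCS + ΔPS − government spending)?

Pre-subsidy: 2096/11 - (2/11)Q = 250/3 + (1/9)Q gives Q* = 366 and P* = 124.
With the subsidy, sellers receive Ps = Pb + 58 for each unit, where Pb is the price buyers pay.
On the curves, Pb = 2096/11 - (2/11)Q and Ps = 250/3 + (1/9)Q; the wedge Ps − Pb = 58 gives 250/3 + (1/9)Q − (2096/11 - (2/11)Q) = 58, so Q' = 564.
Then Pb = 2096/11 − (2/11)·564 = 88 and Ps = 250/3 + (1/9)·564 = 146.
ΔCS = ½(366 + 564)(124 − 88) = 16740; ΔPS = ½(366 + 564)(146 − 124) = 10230.
Government spending = 58 × 564 = 32712.
Net change = 16740 + 10230 − 32712 = -5742. The loss equals the DWL triangle ½·58·198.

Net change in total surplus = -€5742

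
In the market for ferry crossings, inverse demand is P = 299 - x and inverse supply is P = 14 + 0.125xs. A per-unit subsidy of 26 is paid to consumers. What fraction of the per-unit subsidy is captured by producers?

Pre-subsidy: 299 - x = 14 + 0.125x gives x* = 760/3 and P* = 137/3.
With the rebate, buyers effectively pay Pb = Ps − 26, where Ps is the price sellers receive.
On the curves, Pb = 299 - x and Ps = 14 + 0.125x; the wedge Ps − Pb = 26 gives 14 + 0.125x − (299 - x) = 26, so x' = 2488/9.
Then Pb = 299 − 1·(2488/9) = 203/9 and Ps = 14 + 0.125·(2488/9) = 437/9.
Buyers' price falls by P* − Pb = 137/3 − 203/9 = 208/9; sellers' price rises by Ps − P* = 437/9 − 137/3 = 26/9.
So producers capture (26/9)/26 = 1/9 of each unit of subsidy.

Producer share = 1/9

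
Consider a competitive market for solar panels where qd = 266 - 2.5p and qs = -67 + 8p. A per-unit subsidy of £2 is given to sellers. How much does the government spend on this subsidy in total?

Pre-subsidy: 266 - 2.5p = -67 + 8p gives p* = 222/7, q* = 1307/7.
With the subsidy, sellers receive ps = pb + 2 for each unit, where pb is the price buyers pay.
Supply in terms of pb becomes qs = -67 + 8(pb + 2) = -51 + 8pb. Setting this equal to demand: 266 - 2.5pb = -51 + 8pb, so pb = 634/21.
Sellers receive ps = 634/21 + 2 = 676/21; q' = 266 − 2.5·(634/21) = 4001/21.
Government outlay = subsidy × quantity = 2 × 4001/21 = 8002/21.

Government cost = 8002/21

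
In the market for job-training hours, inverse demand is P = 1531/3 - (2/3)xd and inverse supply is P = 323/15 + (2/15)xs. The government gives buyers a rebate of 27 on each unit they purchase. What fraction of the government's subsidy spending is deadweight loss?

Pre-subsidy: 1531/3 - (2/3)x = 323/15 + (2/15)x gives x* = 611 and P* = 103.
With the rebate, buyers effectively pay Pb = Ps − 27, where Ps is the price sellers receive.
On the curves, Pb = 1531/3 - (2/3)x and Ps = 323/15 + (2/15)x; the wedge Ps − Pb = 27 gives 323/15 + (2/15)x − (1531/3 - (2/3)x) = 27, so x' = 644.75.
Then Pb = 1531/3 − (2/3)·644.75 = 80.5 and Ps = 323/15 + (2/15)·644.75 = 107.5.
ΔCS = ½(611 + 644.75)(103 − 80.5) = 14127.1875; ΔPS = ½(611 + 644.75)(107.5 − 103) = 2825.4375.
Government spending = 27 × 644.75 = 17408.25.
DWL = ½ × 27 × (644.75 − 611) = 455.625; fraction = 455.625 / 17408.25 = 135/5158.

DWL / government spending = 135/5158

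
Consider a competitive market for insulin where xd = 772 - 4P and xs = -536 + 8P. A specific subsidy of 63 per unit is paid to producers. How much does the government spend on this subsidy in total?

Pre-subsidy: 772 - 4P = -536 + 8P gives P* = 109, x* = 336.
With the subsidy, sellers receive Ps = Pb + 63 for each unit, where Pb is the price buyers pay.
Supply in terms of Pb becomes xs = -536 + 8(Pb + 63) = -32 + 8Pb. Setting this equal to demand: 772 - 4Pb = -32 + 8Pb, so Pb = 67.
Sellers receive Ps = 67 + 63 = 130; x' = 772 − 4·67 = 504.
Government outlay = subsidy × quantity = 63 × 504 = 31752.

Government cost = 31752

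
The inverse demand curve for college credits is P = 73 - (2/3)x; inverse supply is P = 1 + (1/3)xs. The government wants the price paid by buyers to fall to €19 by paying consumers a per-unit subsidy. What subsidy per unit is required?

Required subsidy s = €9 per unit

At a buyer price of 19, quantity demanded is 109.5 − 1.5·19 = 81.
Sellers supply 81 only when they receive Ps = 1 + (1/3)·81 = 28.
s = Ps − Pb = 28 − 19 = 9.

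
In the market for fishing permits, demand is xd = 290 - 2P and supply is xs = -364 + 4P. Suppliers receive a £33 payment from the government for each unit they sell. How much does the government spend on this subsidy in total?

Pre-subsidy: 290 - 2P = -364 + 4P gives P* = 109, x* = 72.
With the subsidy, sellers receive Ps = Pb + 33 for each unit, where Pb is the price buyers pay.
Supply in terms of Pb becomes xs = -364 + 4(Pb + 33) = -232 + 4Pb. Setting this equal to demand: 290 - 2Pb = -232 + 4Pb, so Pb = 87.
Sellers receive Ps = 87 + 33 = 120; x' = 290 − 2·87 = 116.
Government outlay = subsidy × quantity = 33 × 116 = 3828.

Government cost = £3828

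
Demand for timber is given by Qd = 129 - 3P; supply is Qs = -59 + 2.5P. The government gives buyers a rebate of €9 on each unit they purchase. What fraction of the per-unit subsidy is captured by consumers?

Consumer share = 5/11

Pre-subsidy: 129 - 3P = -59 + 2.5P gives P* = 376/11, Q* = 291/11.
With the rebate, buyers effectively pay Pb = Ps − 9, where Ps is the price sellers receive.
Demand in terms of Ps becomes Qd = 129 − 3(Ps − 9) = 156 - 3Ps. Setting this equal to supply: 156 - 3Ps = -59 + 2.5Ps, so Ps = 430/11.
Buyers pay Pb = 430/11 − 9 = 331/11; Q' = -59 + 2.5·(430/11) = 426/11.
Buyers' price falls by P* − Pb = 376/11 − 331/11 = 45/11; sellers' price rises by Ps − P* = 430/11 − 376/11 = 54/11.
So consumers capture (45/11)/9 = 5/11 of each unit of subsidy.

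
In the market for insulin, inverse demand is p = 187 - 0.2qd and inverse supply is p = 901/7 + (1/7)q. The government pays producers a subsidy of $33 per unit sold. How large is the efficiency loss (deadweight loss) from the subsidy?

Pre-subsidy: 187 - 0.2q = 901/7 + (1/7)q gives q* = 170 and p* = 153.
With the subsidy, sellers receive ps = pb + 33 for each unit, where pb is the price buyers pay.
On the curves, pb = 187 - 0.2q and ps = 901/7 + (1/7)q; the wedge ps − pb = 33 gives 901/7 + (1/7)q − (187 - 0.2q) = 33, so q' = 266.25.
Then pb = 187 − 0.2·266.25 = 133.75 and ps = 901/7 + (1/7)·266.25 = 166.75.
The subsidy expands output by 266.25 − 170 = 96.25 past the efficient level; on those units the gap between marginal cost and willingness to pay runs from 0 up to 33.
DWL = ½ × 33 × 96.25 = 1588.125.

Deadweight loss = $1588.125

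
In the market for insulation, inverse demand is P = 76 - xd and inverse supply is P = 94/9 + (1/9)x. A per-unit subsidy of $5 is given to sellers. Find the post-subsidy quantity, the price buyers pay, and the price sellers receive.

Pre-subsidy: 76 - x = 94/9 + (1/9)x gives x* = 59 and P* = 17.
With the subsidy, sellers receive Ps = Pb + 5 for each unit, where Pb is the price buyers pay.
On the curves, Pb = 76 - x and Ps = 94/9 + (1/9)x; the wedge Ps − Pb = 5 gives 94/9 + (1/9)x − (76 - x) = 5, so x' = 63.5.
Then Pb = 76 − 1·63.5 = 12.5 and Ps = 94/9 + (1/9)·63.5 = 17.5.

x' = 63.5; buyers pay $12.5; sellers receive $17.5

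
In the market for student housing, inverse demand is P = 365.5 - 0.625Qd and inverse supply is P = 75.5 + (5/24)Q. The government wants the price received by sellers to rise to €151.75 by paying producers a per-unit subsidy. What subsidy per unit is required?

Required subsidy s = €15 per unit

At a seller price of 151.75, quantity supplied is -362.4 + 4.8·151.75 = 366.
Buyers absorb 366 only when they pay Pb = 365.5 − 0.625·366 = 136.75.
s = Ps − Pb = 151.75 − 136.75 = 15.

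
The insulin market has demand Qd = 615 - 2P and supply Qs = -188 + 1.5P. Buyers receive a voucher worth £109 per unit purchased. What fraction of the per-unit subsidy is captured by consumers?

Pre-subsidy: 615 - 2P = -188 + 1.5P gives P* = 1606/7, Q* = 1093/7.
With the rebate, buyers effectively pay Pb = Ps − 109, where Ps is the price sellers receive.
Demand in terms of Ps becomes Qd = 615 − 2(Ps − 109) = 833 - 2Ps. Setting this equal to supply: 833 - 2Ps = -188 + 1.5Ps, so Ps = 2042/7.
Buyers pay Pb = 2042/7 − 109 = 1279/7; Q' = -188 + 1.5·(2042/7) = 1747/7.
Buyers' price falls by P* − Pb = 1606/7 − 1279/7 = 327/7; sellers' price rises by Ps − P* = 2042/7 − 1606/7 = 436/7.
So consumers capture (327/7)/109 = 3/7 of each unit of subsidy.

Consumer share = 3/7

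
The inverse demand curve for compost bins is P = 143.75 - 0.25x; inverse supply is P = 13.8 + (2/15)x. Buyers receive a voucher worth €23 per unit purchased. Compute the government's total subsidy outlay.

Government cost = €9177

Pre-subsidy: 143.75 - 0.25x = 13.8 + (2/15)x gives x* = 339 and P* = 59.
With the rebate, buyers effectively pay Pb = Ps − 23, where Ps is the price sellers receive.
On the curves, Pb = 143.75 - 0.25x and Ps = 13.8 + (2/15)x; the wedge Ps − Pb = 23 gives 13.8 + (2/15)x − (143.75 - 0.25x) = 23, so x' = 399.
Then Pb = 143.75 − 0.25·399 = 44 and Ps = 13.8 + (2/15)·399 = 67.
Government outlay = subsidy × quantity = 23 × 399 = 9177.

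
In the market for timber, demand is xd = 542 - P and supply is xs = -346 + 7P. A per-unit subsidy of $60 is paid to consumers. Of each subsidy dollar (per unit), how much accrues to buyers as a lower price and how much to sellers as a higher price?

Buyers gain $52.5 per unit; sellers gain $7.5 per unit

Pre-subsidy: 542 - P = -346 + 7P gives P* = 111, x* = 431.
With the rebate, buyers effectively pay Pb = Ps − 60, where Ps is the price sellers receive.
Demand in terms of Ps becomes xd = 542 − 1(Ps − 60) = 602 - Ps. Setting this equal to supply: 602 - Ps = -346 + 7Ps, so Ps = 118.5.
Buyers pay Pb = 118.5 − 60 = 58.5; x' = -346 + 7·118.5 = 483.5.
Buyers' price falls by P* − Pb = 111 − 58.5 = 52.5; sellers' price rises by Ps − P* = 118.5 − 111 = 7.5.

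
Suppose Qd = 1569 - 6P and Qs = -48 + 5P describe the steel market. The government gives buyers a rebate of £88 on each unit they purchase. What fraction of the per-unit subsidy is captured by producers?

Pre-subsidy: 1569 - 6P = -48 + 5P gives P* = 147, Q* = 687.
With the rebate, buyers effectively pay Pb = Ps − 88, where Ps is the price sellers receive.
Demand in terms of Ps becomes Qd = 1569 − 6(Ps − 88) = 2097 - 6Ps. Setting this equal to supply: 2097 - 6Ps = -48 + 5Ps, so Ps = 195.
Buyers pay Pb = 195 − 88 = 107; Q' = -48 + 5·195 = 927.
Buyers' price falls by P* − Pb = 147 − 107 = 40; sellers' price rises by Ps − P* = 195 − 147 = 48.
So producers capture 48/88 = 6/11 of each unit of subsidy.

Producer share = 6/11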